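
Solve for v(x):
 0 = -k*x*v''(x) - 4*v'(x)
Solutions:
 v(x) = C1 + x^(((re(k) - 4)*re(k) + im(k)^2)/(re(k)^2 + im(k)^2))*(C2*sin(4*log(x)*Abs(im(k))/(re(k)^2 + im(k)^2)) + C3*cos(4*log(x)*im(k)/(re(k)^2 + im(k)^2)))


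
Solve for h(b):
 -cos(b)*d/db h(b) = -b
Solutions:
 h(b) = C1 + Integral(b/cos(b), b)


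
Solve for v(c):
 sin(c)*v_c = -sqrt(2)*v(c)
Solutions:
 v(c) = C1*(cos(c) + 1)^(sqrt(2)/2)/(cos(c) - 1)^(sqrt(2)/2)


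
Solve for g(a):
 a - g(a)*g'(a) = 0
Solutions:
 g(a) = -sqrt(C1 + a^2)
 g(a) = sqrt(C1 + a^2)


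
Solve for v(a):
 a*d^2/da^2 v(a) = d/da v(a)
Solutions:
 v(a) = C1 + C2*a^2


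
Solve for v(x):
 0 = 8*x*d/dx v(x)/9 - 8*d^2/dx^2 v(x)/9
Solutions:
 v(x) = C1 + C2*erfi(sqrt(2)*x/2)


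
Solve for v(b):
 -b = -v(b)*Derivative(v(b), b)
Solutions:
 v(b) = -sqrt(C1 + b^2)
 v(b) = sqrt(C1 + b^2)


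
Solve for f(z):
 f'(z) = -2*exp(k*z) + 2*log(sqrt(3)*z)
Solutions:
 f(z) = C1 + 2*z*log(z) + z*(-2 + log(3)) + Piecewise((-2*exp(k*z)/k, Ne(k, 0)), (-2*z, True))


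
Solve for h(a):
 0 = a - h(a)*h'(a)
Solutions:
 h(a) = -sqrt(C1 + a^2)
 h(a) = sqrt(C1 + a^2)


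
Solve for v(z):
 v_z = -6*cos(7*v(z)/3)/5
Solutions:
 6*z/5 - 3*log(sin(7*v(z)/3) - 1)/14 + 3*log(sin(7*v(z)/3) + 1)/14 = C1


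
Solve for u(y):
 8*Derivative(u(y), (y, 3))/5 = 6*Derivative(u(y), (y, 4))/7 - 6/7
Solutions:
 u(y) = C1 + C2*y + C3*y^2 + C4*exp(28*y/15) - 5*y^3/56


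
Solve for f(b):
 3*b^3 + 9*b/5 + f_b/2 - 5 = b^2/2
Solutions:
 f(b) = C1 - 3*b^4/2 + b^3/3 - 9*b^2/5 + 10*b


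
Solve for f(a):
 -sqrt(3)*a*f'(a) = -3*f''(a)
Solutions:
 f(a) = C1 + C2*erfi(sqrt(2)*3^(3/4)*a/6)


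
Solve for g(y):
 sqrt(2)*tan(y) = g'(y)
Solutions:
 g(y) = C1 - sqrt(2)*log(cos(y))


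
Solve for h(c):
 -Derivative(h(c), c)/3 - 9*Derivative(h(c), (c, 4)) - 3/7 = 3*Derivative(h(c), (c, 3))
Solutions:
 h(c) = C1 + C2*exp(c*(-4 + 2*2^(1/3)/(3*sqrt(93) + 29)^(1/3) + 2^(2/3)*(3*sqrt(93) + 29)^(1/3))/36)*sin(2^(1/3)*sqrt(3)*c*(-2^(1/3)*(3*sqrt(93) + 29)^(1/3) + 2/(3*sqrt(93) + 29)^(1/3))/36) + C3*exp(c*(-4 + 2*2^(1/3)/(3*sqrt(93) + 29)^(1/3) + 2^(2/3)*(3*sqrt(93) + 29)^(1/3))/36)*cos(2^(1/3)*sqrt(3)*c*(-2^(1/3)*(3*sqrt(93) + 29)^(1/3) + 2/(3*sqrt(93) + 29)^(1/3))/36) + C4*exp(-c*(2*2^(1/3)/(3*sqrt(93) + 29)^(1/3) + 2 + 2^(2/3)*(3*sqrt(93) + 29)^(1/3))/18) - 9*c/7


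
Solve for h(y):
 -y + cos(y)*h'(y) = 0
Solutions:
 h(y) = C1 + Integral(y/cos(y), y)


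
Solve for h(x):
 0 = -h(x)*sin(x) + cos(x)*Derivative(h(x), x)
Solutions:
 h(x) = C1/cos(x)


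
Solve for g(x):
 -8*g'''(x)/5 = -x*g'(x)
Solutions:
 g(x) = C1 + Integral(C2*airyai(5^(1/3)*x/2) + C3*airybi(5^(1/3)*x/2), x)


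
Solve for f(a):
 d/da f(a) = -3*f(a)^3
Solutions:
 f(a) = -sqrt(2)*sqrt(-1/(C1 - 3*a))/2
 f(a) = sqrt(2)*sqrt(-1/(C1 - 3*a))/2


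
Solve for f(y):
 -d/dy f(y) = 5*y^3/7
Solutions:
 f(y) = C1 - 5*y^4/28


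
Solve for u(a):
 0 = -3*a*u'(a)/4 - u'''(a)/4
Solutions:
 u(a) = C1 + Integral(C2*airyai(-3^(1/3)*a) + C3*airybi(-3^(1/3)*a), a)


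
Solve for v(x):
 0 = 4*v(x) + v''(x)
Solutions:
 v(x) = C1*sin(2*x) + C2*cos(2*x)


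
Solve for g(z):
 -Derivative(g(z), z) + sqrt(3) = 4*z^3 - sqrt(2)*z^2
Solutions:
 g(z) = C1 - z^4 + sqrt(2)*z^3/3 + sqrt(3)*z


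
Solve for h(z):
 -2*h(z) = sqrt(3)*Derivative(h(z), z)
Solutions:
 h(z) = C1*exp(-2*sqrt(3)*z/3)


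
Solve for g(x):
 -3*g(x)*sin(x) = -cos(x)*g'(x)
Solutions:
 g(x) = C1/cos(x)^3


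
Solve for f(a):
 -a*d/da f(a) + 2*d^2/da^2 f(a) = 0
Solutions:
 f(a) = C1 + C2*erfi(a/2)


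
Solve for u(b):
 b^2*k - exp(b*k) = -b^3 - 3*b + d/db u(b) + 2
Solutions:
 u(b) = C1 + b^4/4 + b^3*k/3 + 3*b^2/2 - 2*b - exp(b*k)/k


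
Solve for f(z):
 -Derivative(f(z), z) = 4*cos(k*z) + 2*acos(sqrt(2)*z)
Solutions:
 f(z) = C1 - 2*z*acos(sqrt(2)*z) + sqrt(2)*sqrt(1 - 2*z^2) - 4*Piecewise((sin(k*z)/k, Ne(k, 0)), (z, True))


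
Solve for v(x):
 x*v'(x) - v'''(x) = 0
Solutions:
 v(x) = C1 + Integral(C2*airyai(x) + C3*airybi(x), x)


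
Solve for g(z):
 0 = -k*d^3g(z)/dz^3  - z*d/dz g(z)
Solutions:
 g(z) = C1 + Integral(C2*airyai(z*(-1/k)^(1/3)) + C3*airybi(z*(-1/k)^(1/3)), z)


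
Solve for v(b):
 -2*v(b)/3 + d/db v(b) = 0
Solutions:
 v(b) = C1*exp(2*b/3)


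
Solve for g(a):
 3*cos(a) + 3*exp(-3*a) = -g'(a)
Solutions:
 g(a) = C1 - 3*sin(a) + exp(-3*a)


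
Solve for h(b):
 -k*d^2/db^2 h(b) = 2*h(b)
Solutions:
 h(b) = C1*exp(-sqrt(2)*b*sqrt(-1/k)) + C2*exp(sqrt(2)*b*sqrt(-1/k))


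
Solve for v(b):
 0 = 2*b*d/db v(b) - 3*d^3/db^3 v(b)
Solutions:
 v(b) = C1 + Integral(C2*airyai(2^(1/3)*3^(2/3)*b/3) + C3*airybi(2^(1/3)*3^(2/3)*b/3), b)


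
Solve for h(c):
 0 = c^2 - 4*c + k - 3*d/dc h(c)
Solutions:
 h(c) = C1 + c^3/9 - 2*c^2/3 + c*k/3


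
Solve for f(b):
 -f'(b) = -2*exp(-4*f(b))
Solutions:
 f(b) = log(-I*(C1 + 8*b)^(1/4))
 f(b) = log(I*(C1 + 8*b)^(1/4))
 f(b) = log(-(C1 + 8*b)^(1/4))
 f(b) = log(C1 + 8*b)/4


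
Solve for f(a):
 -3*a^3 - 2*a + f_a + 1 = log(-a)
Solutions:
 f(a) = C1 + 3*a^4/4 + a^2 + a*log(-a) - 2*a


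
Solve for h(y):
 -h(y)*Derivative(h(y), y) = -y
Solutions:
 h(y) = -sqrt(C1 + y^2)
 h(y) = sqrt(C1 + y^2)


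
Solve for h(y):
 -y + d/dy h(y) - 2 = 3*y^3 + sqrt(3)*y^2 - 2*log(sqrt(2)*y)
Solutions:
 h(y) = C1 + 3*y^4/4 + sqrt(3)*y^3/3 + y^2/2 - 2*y*log(y) - y*log(2) + 4*y


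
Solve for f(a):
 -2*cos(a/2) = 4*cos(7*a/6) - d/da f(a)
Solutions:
 f(a) = C1 + 4*sin(a/2) + 24*sin(7*a/6)/7


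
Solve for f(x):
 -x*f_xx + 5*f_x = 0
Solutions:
 f(x) = C1 + C2*x^6


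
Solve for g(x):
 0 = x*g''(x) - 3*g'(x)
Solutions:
 g(x) = C1 + C2*x^4


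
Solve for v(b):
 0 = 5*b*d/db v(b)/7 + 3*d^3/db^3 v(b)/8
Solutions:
 v(b) = C1 + Integral(C2*airyai(-2*21^(2/3)*5^(1/3)*b/21) + C3*airybi(-2*21^(2/3)*5^(1/3)*b/21), b)


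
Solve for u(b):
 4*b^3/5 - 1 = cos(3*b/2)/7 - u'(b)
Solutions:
 u(b) = C1 - b^4/5 + b + 2*sin(3*b/2)/21


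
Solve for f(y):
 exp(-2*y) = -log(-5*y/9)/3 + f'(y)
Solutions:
 f(y) = C1 + y*log(-y)/3 + y*(-2*log(3) - 1 + log(5))/3 - exp(-2*y)/2


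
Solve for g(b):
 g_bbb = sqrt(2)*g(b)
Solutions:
 g(b) = C3*exp(2^(1/6)*b) + (C1*sin(2^(1/6)*sqrt(3)*b/2) + C2*cos(2^(1/6)*sqrt(3)*b/2))*exp(-2^(1/6)*b/2)


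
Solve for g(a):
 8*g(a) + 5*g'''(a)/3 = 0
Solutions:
 g(a) = C3*exp(-2*3^(1/3)*5^(2/3)*a/5) + (C1*sin(3^(5/6)*5^(2/3)*a/5) + C2*cos(3^(5/6)*5^(2/3)*a/5))*exp(3^(1/3)*5^(2/3)*a/5)


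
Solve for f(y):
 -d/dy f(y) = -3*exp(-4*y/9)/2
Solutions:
 f(y) = C1 - 27*exp(-4*y/9)/8


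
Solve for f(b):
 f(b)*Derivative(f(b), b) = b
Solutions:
 f(b) = -sqrt(C1 + b^2)
 f(b) = sqrt(C1 + b^2)


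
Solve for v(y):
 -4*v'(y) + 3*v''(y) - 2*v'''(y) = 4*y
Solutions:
 v(y) = C1 - y^2/2 - 3*y/4 + (C2*sin(sqrt(23)*y/4) + C3*cos(sqrt(23)*y/4))*exp(3*y/4)


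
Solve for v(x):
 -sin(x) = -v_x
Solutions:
 v(x) = C1 - cos(x)


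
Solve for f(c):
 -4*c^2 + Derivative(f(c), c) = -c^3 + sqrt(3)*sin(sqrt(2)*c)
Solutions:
 f(c) = C1 - c^4/4 + 4*c^3/3 - sqrt(6)*cos(sqrt(2)*c)/2


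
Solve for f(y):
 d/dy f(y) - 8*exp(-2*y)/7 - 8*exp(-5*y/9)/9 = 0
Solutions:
 f(y) = C1 - 4*exp(-2*y)/7 - 8*exp(-5*y/9)/5


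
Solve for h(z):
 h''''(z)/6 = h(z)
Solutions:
 h(z) = C1*exp(-6^(1/4)*z) + C2*exp(6^(1/4)*z) + C3*sin(6^(1/4)*z) + C4*cos(6^(1/4)*z)


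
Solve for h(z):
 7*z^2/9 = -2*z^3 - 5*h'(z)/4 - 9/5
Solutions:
 h(z) = C1 - 2*z^4/5 - 28*z^3/135 - 36*z/25


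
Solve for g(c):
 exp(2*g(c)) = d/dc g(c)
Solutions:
 g(c) = log(-sqrt(-1/(C1 + c))) - log(2)/2
 g(c) = log(-1/(C1 + c))/2 - log(2)/2


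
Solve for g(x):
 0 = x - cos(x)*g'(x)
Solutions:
 g(x) = C1 + Integral(x/cos(x), x)


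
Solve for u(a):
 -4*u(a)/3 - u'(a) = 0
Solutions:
 u(a) = C1*exp(-4*a/3)


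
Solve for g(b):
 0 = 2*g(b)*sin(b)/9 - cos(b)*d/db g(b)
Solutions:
 g(b) = C1/cos(b)^(2/9)


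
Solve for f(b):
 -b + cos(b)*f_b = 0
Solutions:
 f(b) = C1 + Integral(b/cos(b), b)


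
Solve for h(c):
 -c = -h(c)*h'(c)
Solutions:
 h(c) = -sqrt(C1 + c^2)
 h(c) = sqrt(C1 + c^2)


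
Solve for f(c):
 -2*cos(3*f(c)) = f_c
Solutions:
 f(c) = -asin((C1 + exp(12*c))/(C1 - exp(12*c)))/3 + pi/3
 f(c) = asin((C1 + exp(12*c))/(C1 - exp(12*c)))/3


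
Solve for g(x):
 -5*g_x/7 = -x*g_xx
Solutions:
 g(x) = C1 + C2*x^(12/7)


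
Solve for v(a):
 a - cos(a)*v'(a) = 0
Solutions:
 v(a) = C1 + Integral(a/cos(a), a)


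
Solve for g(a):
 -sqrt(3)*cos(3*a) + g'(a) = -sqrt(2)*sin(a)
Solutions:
 g(a) = C1 + sqrt(3)*sin(3*a)/3 + sqrt(2)*cos(a)


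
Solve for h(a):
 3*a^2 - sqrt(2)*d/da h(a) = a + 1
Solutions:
 h(a) = C1 + sqrt(2)*a^3/2 - sqrt(2)*a^2/4 - sqrt(2)*a/2


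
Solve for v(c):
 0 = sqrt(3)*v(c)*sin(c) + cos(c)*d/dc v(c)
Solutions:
 v(c) = C1*cos(c)^(sqrt(3))


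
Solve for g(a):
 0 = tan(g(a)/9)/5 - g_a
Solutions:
 g(a) = -9*asin(C1*exp(a/45)) + 9*pi
 g(a) = 9*asin(C1*exp(a/45))


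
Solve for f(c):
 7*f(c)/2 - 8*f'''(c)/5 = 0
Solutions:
 f(c) = C3*exp(2^(2/3)*35^(1/3)*c/4) + (C1*sin(2^(2/3)*sqrt(3)*35^(1/3)*c/8) + C2*cos(2^(2/3)*sqrt(3)*35^(1/3)*c/8))*exp(-2^(2/3)*35^(1/3)*c/8)


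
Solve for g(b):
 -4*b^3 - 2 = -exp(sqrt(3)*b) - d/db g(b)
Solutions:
 g(b) = C1 + b^4 + 2*b - sqrt(3)*exp(sqrt(3)*b)/3


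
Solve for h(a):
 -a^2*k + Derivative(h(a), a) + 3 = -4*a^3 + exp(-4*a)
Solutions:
 h(a) = C1 - a^4 + a^3*k/3 - 3*a - exp(-4*a)/4


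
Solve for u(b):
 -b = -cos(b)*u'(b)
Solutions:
 u(b) = C1 + Integral(b/cos(b), b)


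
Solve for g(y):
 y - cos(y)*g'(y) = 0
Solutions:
 g(y) = C1 + Integral(y/cos(y), y)


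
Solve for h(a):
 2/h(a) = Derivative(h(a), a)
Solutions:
 h(a) = -sqrt(C1 + 4*a)
 h(a) = sqrt(C1 + 4*a)


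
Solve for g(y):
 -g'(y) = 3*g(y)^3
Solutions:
 g(y) = -sqrt(2)*sqrt(-1/(C1 - 3*y))/2
 g(y) = sqrt(2)*sqrt(-1/(C1 - 3*y))/2


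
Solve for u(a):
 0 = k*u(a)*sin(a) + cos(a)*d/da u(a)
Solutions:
 u(a) = C1*exp(k*log(cos(a)))


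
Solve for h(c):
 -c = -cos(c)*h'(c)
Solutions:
 h(c) = C1 + Integral(c/cos(c), c)


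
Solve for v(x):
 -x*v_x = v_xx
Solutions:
 v(x) = C1 + C2*erf(sqrt(2)*x/2)


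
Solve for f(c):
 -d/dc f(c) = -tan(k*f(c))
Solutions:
 f(c) = Piecewise((-asin(exp(C1*k + c*k))/k + pi/k, Ne(k, 0)), (nan, True))
 f(c) = Piecewise((asin(exp(C1*k + c*k))/k, Ne(k, 0)), (nan, True))


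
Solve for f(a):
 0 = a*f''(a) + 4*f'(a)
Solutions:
 f(a) = C1 + C2/a^3


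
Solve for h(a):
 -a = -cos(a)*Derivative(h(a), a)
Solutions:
 h(a) = C1 + Integral(a/cos(a), a)


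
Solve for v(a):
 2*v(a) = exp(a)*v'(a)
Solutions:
 v(a) = C1*exp(-2*exp(-a))


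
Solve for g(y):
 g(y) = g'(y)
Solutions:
 g(y) = C1*exp(y)


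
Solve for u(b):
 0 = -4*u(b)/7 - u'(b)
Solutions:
 u(b) = C1*exp(-4*b/7)


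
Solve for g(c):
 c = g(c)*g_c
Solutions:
 g(c) = -sqrt(C1 + c^2)
 g(c) = sqrt(C1 + c^2)


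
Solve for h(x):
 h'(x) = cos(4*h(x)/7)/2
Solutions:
 -x/2 - 7*log(sin(4*h(x)/7) - 1)/8 + 7*log(sin(4*h(x)/7) + 1)/8 = C1


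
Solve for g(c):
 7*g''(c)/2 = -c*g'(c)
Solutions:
 g(c) = C1 + C2*erf(sqrt(7)*c/7)


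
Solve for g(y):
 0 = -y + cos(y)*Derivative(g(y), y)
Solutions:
 g(y) = C1 + Integral(y/cos(y), y)


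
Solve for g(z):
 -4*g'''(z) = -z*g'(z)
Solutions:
 g(z) = C1 + Integral(C2*airyai(2^(1/3)*z/2) + C3*airybi(2^(1/3)*z/2), z)


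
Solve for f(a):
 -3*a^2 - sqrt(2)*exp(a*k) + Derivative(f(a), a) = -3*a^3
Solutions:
 f(a) = C1 - 3*a^4/4 + a^3 + sqrt(2)*exp(a*k)/k


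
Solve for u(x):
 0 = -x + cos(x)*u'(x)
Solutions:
 u(x) = C1 + Integral(x/cos(x), x)


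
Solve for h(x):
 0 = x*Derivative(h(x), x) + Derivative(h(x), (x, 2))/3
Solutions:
 h(x) = C1 + C2*erf(sqrt(6)*x/2)


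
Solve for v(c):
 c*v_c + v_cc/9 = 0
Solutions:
 v(c) = C1 + C2*erf(3*sqrt(2)*c/2)


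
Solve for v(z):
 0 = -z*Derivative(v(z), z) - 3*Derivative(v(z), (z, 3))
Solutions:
 v(z) = C1 + Integral(C2*airyai(-3^(2/3)*z/3) + C3*airybi(-3^(2/3)*z/3), z)


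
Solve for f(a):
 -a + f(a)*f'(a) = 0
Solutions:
 f(a) = -sqrt(C1 + a^2)
 f(a) = sqrt(C1 + a^2)


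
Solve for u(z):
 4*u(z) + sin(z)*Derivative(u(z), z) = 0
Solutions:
 u(z) = C1*(cos(z)^2 + 2*cos(z) + 1)/(cos(z)^2 - 2*cos(z) + 1)


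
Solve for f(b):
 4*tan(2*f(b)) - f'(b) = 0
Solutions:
 f(b) = -asin(C1*exp(8*b))/2 + pi/2
 f(b) = asin(C1*exp(8*b))/2


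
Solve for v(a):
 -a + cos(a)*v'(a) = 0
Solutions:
 v(a) = C1 + Integral(a/cos(a), a)


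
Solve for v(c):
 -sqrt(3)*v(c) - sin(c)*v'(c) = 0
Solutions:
 v(c) = C1*(cos(c) + 1)^(sqrt(3)/2)/(cos(c) - 1)^(sqrt(3)/2)


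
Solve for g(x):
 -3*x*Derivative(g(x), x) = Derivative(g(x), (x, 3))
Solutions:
 g(x) = C1 + Integral(C2*airyai(-3^(1/3)*x) + C3*airybi(-3^(1/3)*x), x)


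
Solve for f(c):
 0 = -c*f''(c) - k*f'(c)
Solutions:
 f(c) = C1 + c^(1 - re(k))*(C2*sin(log(c)*Abs(im(k))) + C3*cos(log(c)*im(k)))


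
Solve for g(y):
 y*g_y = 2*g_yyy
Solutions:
 g(y) = C1 + Integral(C2*airyai(2^(2/3)*y/2) + C3*airybi(2^(2/3)*y/2), y)


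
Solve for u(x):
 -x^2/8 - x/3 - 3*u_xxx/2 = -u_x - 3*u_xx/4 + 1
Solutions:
 u(x) = C1 + C2*exp(x*(3 - sqrt(105))/12) + C3*exp(x*(3 + sqrt(105))/12) + x^3/24 + 7*x^2/96 + 81*x/64


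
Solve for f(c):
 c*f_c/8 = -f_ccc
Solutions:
 f(c) = C1 + Integral(C2*airyai(-c/2) + C3*airybi(-c/2), c)


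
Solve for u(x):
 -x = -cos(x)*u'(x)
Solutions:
 u(x) = C1 + Integral(x/cos(x), x)


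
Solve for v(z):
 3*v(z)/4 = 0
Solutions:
 v(z) = 0


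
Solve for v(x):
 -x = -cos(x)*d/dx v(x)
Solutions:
 v(x) = C1 + Integral(x/cos(x), x)


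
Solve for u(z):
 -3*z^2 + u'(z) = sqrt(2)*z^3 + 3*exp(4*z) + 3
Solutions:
 u(z) = C1 + sqrt(2)*z^4/4 + z^3 + 3*z + 3*exp(4*z)/4


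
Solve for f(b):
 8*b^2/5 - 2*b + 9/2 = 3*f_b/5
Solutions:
 f(b) = C1 + 8*b^3/9 - 5*b^2/3 + 15*b/2


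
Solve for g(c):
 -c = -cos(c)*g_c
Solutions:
 g(c) = C1 + Integral(c/cos(c), c)


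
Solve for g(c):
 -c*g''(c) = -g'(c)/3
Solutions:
 g(c) = C1 + C2*c^(4/3)


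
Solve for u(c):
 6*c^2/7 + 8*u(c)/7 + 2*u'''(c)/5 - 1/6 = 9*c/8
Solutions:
 u(c) = C3*exp(-20^(1/3)*7^(2/3)*c/7) - 3*c^2/4 + 63*c/64 + (C1*sin(20^(1/3)*sqrt(3)*7^(2/3)*c/14) + C2*cos(20^(1/3)*sqrt(3)*7^(2/3)*c/14))*exp(20^(1/3)*7^(2/3)*c/14) + 7/48


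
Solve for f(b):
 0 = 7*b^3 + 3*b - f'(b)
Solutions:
 f(b) = C1 + 7*b^4/4 + 3*b^2/2


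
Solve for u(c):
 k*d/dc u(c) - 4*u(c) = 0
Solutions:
 u(c) = C1*exp(4*c/k)


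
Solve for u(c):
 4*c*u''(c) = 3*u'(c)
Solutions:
 u(c) = C1 + C2*c^(7/4)


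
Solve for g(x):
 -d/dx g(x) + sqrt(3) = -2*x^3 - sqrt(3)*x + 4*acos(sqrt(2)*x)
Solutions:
 g(x) = C1 + x^4/2 + sqrt(3)*x^2/2 - 4*x*acos(sqrt(2)*x) + sqrt(3)*x + 2*sqrt(2)*sqrt(1 - 2*x^2)


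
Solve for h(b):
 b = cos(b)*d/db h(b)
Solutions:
 h(b) = C1 + Integral(b/cos(b), b)


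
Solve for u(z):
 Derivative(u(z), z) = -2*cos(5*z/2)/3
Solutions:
 u(z) = C1 - 4*sin(5*z/2)/15


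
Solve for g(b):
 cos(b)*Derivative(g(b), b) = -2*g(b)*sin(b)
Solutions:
 g(b) = C1*cos(b)^2


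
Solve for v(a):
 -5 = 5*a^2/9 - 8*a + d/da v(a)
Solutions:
 v(a) = C1 - 5*a^3/27 + 4*a^2 - 5*a


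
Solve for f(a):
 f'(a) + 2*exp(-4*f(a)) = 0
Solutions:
 f(a) = log(-I*(C1 - 8*a)^(1/4))
 f(a) = log(I*(C1 - 8*a)^(1/4))
 f(a) = log(-(C1 - 8*a)^(1/4))
 f(a) = log(C1 - 8*a)/4


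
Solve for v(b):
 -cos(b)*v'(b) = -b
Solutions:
 v(b) = C1 + Integral(b/cos(b), b)


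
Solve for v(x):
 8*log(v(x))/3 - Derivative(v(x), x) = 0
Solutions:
 li(v(x)) = C1 + 8*x/3


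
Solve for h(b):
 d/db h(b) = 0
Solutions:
 h(b) = C1


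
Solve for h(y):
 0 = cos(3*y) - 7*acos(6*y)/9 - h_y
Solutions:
 h(y) = C1 - 7*y*acos(6*y)/9 + 7*sqrt(1 - 36*y^2)/54 + sin(3*y)/3


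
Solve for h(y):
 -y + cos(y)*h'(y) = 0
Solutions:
 h(y) = C1 + Integral(y/cos(y), y)


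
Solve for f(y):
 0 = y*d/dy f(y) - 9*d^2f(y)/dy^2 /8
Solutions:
 f(y) = C1 + C2*erfi(2*y/3)


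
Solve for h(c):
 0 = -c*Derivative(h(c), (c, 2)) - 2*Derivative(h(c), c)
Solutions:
 h(c) = C1 + C2/c


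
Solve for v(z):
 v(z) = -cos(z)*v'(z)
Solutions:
 v(z) = C1*sqrt(sin(z) - 1)/sqrt(sin(z) + 1)


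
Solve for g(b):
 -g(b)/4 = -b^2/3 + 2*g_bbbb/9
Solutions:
 g(b) = 4*b^2/3 + (C1*sin(2^(3/4)*sqrt(3)*b/4) + C2*cos(2^(3/4)*sqrt(3)*b/4))*exp(-2^(3/4)*sqrt(3)*b/4) + (C3*sin(2^(3/4)*sqrt(3)*b/4) + C4*cos(2^(3/4)*sqrt(3)*b/4))*exp(2^(3/4)*sqrt(3)*b/4)


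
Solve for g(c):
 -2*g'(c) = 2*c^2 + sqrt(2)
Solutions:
 g(c) = C1 - c^3/3 - sqrt(2)*c/2


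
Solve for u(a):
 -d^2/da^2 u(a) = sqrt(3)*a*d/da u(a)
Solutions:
 u(a) = C1 + C2*erf(sqrt(2)*3^(1/4)*a/2)


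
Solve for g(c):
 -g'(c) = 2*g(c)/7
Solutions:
 g(c) = C1*exp(-2*c/7)


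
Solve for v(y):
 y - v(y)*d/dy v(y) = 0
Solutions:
 v(y) = -sqrt(C1 + y^2)
 v(y) = sqrt(C1 + y^2)


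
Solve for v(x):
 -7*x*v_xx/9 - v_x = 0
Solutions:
 v(x) = C1 + C2/x^(2/7)


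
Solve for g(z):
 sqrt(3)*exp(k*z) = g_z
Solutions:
 g(z) = C1 + sqrt(3)*exp(k*z)/k


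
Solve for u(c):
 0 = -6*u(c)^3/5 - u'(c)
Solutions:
 u(c) = -sqrt(10)*sqrt(-1/(C1 - 6*c))/2
 u(c) = sqrt(10)*sqrt(-1/(C1 - 6*c))/2


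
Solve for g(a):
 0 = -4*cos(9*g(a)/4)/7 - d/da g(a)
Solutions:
 4*a/7 - 2*log(sin(9*g(a)/4) - 1)/9 + 2*log(sin(9*g(a)/4) + 1)/9 = C1


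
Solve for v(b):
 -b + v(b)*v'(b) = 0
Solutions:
 v(b) = -sqrt(C1 + b^2)
 v(b) = sqrt(C1 + b^2)


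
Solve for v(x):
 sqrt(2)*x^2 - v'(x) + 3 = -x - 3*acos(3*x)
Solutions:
 v(x) = C1 + sqrt(2)*x^3/3 + x^2/2 + 3*x*acos(3*x) + 3*x - sqrt(1 - 9*x^2)


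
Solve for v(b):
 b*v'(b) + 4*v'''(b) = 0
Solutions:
 v(b) = C1 + Integral(C2*airyai(-2^(1/3)*b/2) + C3*airybi(-2^(1/3)*b/2), b)


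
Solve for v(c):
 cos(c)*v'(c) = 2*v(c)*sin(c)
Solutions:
 v(c) = C1/cos(c)^2


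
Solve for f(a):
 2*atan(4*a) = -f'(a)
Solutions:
 f(a) = C1 - 2*a*atan(4*a) + log(16*a^2 + 1)/4


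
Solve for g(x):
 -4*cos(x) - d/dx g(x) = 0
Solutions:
 g(x) = C1 - 4*sin(x)


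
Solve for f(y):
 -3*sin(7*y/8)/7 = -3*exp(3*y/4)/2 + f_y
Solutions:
 f(y) = C1 + 2*exp(3*y/4) + 24*cos(7*y/8)/49


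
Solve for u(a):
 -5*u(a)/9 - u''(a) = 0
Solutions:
 u(a) = C1*sin(sqrt(5)*a/3) + C2*cos(sqrt(5)*a/3)


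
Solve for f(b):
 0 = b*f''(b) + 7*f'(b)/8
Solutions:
 f(b) = C1 + C2*b^(1/8)


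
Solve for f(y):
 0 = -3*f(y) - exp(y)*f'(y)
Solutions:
 f(y) = C1*exp(3*exp(-y))


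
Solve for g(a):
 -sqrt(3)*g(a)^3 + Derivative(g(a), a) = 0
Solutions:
 g(a) = -sqrt(2)*sqrt(-1/(C1 + sqrt(3)*a))/2
 g(a) = sqrt(2)*sqrt(-1/(C1 + sqrt(3)*a))/2


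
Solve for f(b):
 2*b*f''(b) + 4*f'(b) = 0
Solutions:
 f(b) = C1 + C2/b


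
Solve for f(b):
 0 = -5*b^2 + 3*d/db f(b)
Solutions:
 f(b) = C1 + 5*b^3/9


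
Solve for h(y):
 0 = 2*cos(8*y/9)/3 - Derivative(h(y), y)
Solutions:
 h(y) = C1 + 3*sin(8*y/9)/4


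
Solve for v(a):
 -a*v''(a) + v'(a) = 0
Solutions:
 v(a) = C1 + C2*a^2


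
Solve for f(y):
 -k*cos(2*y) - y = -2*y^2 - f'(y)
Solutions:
 f(y) = C1 + k*sin(2*y)/2 - 2*y^3/3 + y^2/2


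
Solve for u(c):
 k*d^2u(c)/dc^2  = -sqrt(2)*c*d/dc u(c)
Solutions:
 u(c) = C1 + C2*sqrt(k)*erf(2^(3/4)*c*sqrt(1/k)/2)


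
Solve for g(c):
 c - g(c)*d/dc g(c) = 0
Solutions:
 g(c) = -sqrt(C1 + c^2)
 g(c) = sqrt(C1 + c^2)


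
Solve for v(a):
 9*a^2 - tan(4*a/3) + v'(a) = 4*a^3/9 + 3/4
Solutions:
 v(a) = C1 + a^4/9 - 3*a^3 + 3*a/4 - 3*log(cos(4*a/3))/4


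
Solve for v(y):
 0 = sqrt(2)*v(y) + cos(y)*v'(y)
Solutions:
 v(y) = C1*(sin(y) - 1)^(sqrt(2)/2)/(sin(y) + 1)^(sqrt(2)/2)


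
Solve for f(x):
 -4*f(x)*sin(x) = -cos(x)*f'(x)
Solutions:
 f(x) = C1/cos(x)^4


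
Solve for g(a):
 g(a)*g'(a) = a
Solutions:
 g(a) = -sqrt(C1 + a^2)
 g(a) = sqrt(C1 + a^2)


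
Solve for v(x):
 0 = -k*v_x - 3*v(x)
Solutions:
 v(x) = C1*exp(-3*x/k)


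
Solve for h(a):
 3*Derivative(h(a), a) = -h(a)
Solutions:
 h(a) = C1*exp(-a/3)


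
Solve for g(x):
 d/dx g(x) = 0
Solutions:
 g(x) = C1


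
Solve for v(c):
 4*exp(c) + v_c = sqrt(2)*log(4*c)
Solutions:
 v(c) = C1 + sqrt(2)*c*log(c) + sqrt(2)*c*(-1 + 2*log(2)) - 4*exp(c)


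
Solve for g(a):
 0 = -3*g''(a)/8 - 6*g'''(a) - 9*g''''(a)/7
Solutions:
 g(a) = C1 + C2*a + C3*exp(a*(-28 + sqrt(742))/12) + C4*exp(-a*(sqrt(742) + 28)/12)


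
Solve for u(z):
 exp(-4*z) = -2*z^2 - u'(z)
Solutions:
 u(z) = C1 - 2*z^3/3 + exp(-4*z)/4


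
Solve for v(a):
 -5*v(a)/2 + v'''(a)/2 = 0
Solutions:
 v(a) = C3*exp(5^(1/3)*a) + (C1*sin(sqrt(3)*5^(1/3)*a/2) + C2*cos(sqrt(3)*5^(1/3)*a/2))*exp(-5^(1/3)*a/2)


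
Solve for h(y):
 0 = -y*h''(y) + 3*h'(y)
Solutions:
 h(y) = C1 + C2*y^4


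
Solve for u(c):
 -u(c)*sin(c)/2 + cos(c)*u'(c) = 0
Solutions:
 u(c) = C1/sqrt(cos(c))


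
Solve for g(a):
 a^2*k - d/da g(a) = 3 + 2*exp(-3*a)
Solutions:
 g(a) = C1 + a^3*k/3 - 3*a + 2*exp(-3*a)/3


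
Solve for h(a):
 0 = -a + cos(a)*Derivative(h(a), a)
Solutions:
 h(a) = C1 + Integral(a/cos(a), a)


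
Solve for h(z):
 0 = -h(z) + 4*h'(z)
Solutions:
 h(z) = C1*exp(z/4)


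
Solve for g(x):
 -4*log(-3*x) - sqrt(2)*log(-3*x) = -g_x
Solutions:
 g(x) = C1 + x*(sqrt(2) + 4)*log(-x) + x*(-4 - sqrt(2) + sqrt(2)*log(3) + 4*log(3))


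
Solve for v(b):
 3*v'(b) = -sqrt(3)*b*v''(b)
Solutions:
 v(b) = C1 + C2*b^(1 - sqrt(3))


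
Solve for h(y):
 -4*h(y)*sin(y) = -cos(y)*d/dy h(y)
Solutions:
 h(y) = C1/cos(y)^4


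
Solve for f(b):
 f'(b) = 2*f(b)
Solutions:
 f(b) = C1*exp(2*b)


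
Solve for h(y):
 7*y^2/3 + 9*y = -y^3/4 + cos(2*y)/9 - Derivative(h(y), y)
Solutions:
 h(y) = C1 - y^4/16 - 7*y^3/9 - 9*y^2/2 + sin(2*y)/18


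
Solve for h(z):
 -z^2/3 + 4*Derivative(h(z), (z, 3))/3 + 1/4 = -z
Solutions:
 h(z) = C1 + C2*z + C3*z^2 + z^5/240 - z^4/32 - z^3/32


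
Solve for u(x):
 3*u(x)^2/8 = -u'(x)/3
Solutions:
 u(x) = 8/(C1 + 9*x)


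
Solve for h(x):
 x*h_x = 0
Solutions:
 h(x) = C1


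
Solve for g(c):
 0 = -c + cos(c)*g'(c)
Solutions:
 g(c) = C1 + Integral(c/cos(c), c)


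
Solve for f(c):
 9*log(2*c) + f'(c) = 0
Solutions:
 f(c) = C1 - 9*c*log(c) - c*log(512) + 9*c


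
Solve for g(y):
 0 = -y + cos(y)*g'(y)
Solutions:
 g(y) = C1 + Integral(y/cos(y), y)


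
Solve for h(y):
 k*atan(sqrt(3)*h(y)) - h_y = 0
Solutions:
 Integral(1/atan(sqrt(3)*_y), (_y, h(y))) = C1 + k*y


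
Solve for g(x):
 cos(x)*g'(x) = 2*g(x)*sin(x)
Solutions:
 g(x) = C1/cos(x)^2


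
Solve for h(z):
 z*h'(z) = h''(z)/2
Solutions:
 h(z) = C1 + C2*erfi(z)


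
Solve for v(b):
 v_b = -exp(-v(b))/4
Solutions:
 v(b) = log(C1 - b/4)


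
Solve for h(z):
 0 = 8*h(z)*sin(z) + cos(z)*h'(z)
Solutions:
 h(z) = C1*cos(z)^8


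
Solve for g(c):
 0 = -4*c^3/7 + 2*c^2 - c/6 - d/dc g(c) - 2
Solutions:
 g(c) = C1 - c^4/7 + 2*c^3/3 - c^2/12 - 2*c


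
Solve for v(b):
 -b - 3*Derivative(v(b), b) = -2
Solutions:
 v(b) = C1 - b^2/6 + 2*b/3


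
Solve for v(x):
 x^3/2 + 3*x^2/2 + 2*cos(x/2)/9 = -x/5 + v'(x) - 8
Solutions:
 v(x) = C1 + x^4/8 + x^3/2 + x^2/10 + 8*x + 4*sin(x/2)/9


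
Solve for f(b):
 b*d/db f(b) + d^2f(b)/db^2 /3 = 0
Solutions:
 f(b) = C1 + C2*erf(sqrt(6)*b/2)


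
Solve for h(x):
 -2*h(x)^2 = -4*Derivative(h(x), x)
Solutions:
 h(x) = -2/(C1 + x)


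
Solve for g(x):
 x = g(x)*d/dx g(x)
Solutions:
 g(x) = -sqrt(C1 + x^2)
 g(x) = sqrt(C1 + x^2)


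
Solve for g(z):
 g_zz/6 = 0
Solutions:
 g(z) = C1 + C2*z


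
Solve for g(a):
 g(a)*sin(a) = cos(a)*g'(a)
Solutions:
 g(a) = C1/cos(a)


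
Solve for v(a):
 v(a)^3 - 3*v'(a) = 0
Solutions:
 v(a) = -sqrt(6)*sqrt(-1/(C1 + a))/2
 v(a) = sqrt(6)*sqrt(-1/(C1 + a))/2


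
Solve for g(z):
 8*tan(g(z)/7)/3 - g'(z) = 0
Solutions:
 g(z) = -7*asin(C1*exp(8*z/21)) + 7*pi
 g(z) = 7*asin(C1*exp(8*z/21))


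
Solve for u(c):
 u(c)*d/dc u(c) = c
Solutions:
 u(c) = -sqrt(C1 + c^2)
 u(c) = sqrt(C1 + c^2)


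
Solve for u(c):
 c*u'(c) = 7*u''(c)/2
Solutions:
 u(c) = C1 + C2*erfi(sqrt(7)*c/7)


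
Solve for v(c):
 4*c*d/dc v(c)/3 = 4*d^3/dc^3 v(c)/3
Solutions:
 v(c) = C1 + Integral(C2*airyai(c) + C3*airybi(c), c)


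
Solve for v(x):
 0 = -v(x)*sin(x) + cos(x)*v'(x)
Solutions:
 v(x) = C1/cos(x)


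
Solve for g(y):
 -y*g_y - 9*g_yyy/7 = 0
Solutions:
 g(y) = C1 + Integral(C2*airyai(-21^(1/3)*y/3) + C3*airybi(-21^(1/3)*y/3), y)


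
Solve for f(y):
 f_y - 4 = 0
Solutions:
 f(y) = C1 + 4*y


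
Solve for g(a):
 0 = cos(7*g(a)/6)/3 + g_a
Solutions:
 a/3 - 3*log(sin(7*g(a)/6) - 1)/7 + 3*log(sin(7*g(a)/6) + 1)/7 = C1


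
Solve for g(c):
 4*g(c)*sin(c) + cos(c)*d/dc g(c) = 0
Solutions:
 g(c) = C1*cos(c)^4


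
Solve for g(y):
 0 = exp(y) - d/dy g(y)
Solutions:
 g(y) = C1 + exp(y)


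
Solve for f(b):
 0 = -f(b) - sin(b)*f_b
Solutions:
 f(b) = C1*sqrt(cos(b) + 1)/sqrt(cos(b) - 1)


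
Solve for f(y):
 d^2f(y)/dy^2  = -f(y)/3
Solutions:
 f(y) = C1*sin(sqrt(3)*y/3) + C2*cos(sqrt(3)*y/3)


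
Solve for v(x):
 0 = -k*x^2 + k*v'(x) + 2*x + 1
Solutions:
 v(x) = C1 + x^3/3 - x^2/k - x/k


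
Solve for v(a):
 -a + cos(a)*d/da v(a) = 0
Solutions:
 v(a) = C1 + Integral(a/cos(a), a)


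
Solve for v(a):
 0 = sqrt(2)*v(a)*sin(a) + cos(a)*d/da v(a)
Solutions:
 v(a) = C1*cos(a)^(sqrt(2))


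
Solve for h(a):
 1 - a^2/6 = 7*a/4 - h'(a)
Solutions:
 h(a) = C1 + a^3/18 + 7*a^2/8 - a


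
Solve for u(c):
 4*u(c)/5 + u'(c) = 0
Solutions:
 u(c) = C1*exp(-4*c/5)


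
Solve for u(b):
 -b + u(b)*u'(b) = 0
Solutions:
 u(b) = -sqrt(C1 + b^2)
 u(b) = sqrt(C1 + b^2)


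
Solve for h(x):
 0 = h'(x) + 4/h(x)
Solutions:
 h(x) = -sqrt(C1 - 8*x)
 h(x) = sqrt(C1 - 8*x)


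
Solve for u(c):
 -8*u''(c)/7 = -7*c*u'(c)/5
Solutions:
 u(c) = C1 + C2*erfi(7*sqrt(5)*c/20)


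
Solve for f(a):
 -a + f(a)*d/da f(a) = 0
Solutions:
 f(a) = -sqrt(C1 + a^2)
 f(a) = sqrt(C1 + a^2)


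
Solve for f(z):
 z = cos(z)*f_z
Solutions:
 f(z) = C1 + Integral(z/cos(z), z)


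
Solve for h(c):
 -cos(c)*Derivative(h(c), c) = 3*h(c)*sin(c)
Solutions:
 h(c) = C1*cos(c)^3


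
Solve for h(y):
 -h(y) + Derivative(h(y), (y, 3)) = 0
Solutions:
 h(y) = C3*exp(y) + (C1*sin(sqrt(3)*y/2) + C2*cos(sqrt(3)*y/2))*exp(-y/2)


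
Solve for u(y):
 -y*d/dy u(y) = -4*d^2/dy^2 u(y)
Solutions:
 u(y) = C1 + C2*erfi(sqrt(2)*y/4)


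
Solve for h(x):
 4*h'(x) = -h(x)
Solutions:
 h(x) = C1*exp(-x/4)


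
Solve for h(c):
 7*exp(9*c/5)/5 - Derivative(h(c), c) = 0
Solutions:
 h(c) = C1 + 7*exp(9*c/5)/9


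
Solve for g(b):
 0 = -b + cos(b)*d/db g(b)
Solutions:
 g(b) = C1 + Integral(b/cos(b), b)


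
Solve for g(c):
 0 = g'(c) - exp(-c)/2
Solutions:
 g(c) = C1 - exp(-c)/2


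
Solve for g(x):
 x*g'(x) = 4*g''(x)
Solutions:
 g(x) = C1 + C2*erfi(sqrt(2)*x/4)


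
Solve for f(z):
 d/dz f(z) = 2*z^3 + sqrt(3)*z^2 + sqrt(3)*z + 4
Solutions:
 f(z) = C1 + z^4/2 + sqrt(3)*z^3/3 + sqrt(3)*z^2/2 + 4*z


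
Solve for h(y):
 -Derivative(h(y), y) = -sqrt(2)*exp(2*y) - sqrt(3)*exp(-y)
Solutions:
 h(y) = C1 + sqrt(2)*exp(2*y)/2 - sqrt(3)*exp(-y)


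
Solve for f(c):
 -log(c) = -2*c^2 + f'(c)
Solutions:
 f(c) = C1 + 2*c^3/3 - c*log(c) + c


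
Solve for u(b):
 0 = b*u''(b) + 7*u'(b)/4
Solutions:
 u(b) = C1 + C2/b^(3/4)


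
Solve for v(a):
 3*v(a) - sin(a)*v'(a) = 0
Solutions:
 v(a) = C1*(cos(a) - 1)^(3/2)/(cos(a) + 1)^(3/2)


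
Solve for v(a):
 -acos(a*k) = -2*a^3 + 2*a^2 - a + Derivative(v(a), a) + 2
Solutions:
 v(a) = C1 + a^4/2 - 2*a^3/3 + a^2/2 - 2*a - Piecewise((a*acos(a*k) - sqrt(-a^2*k^2 + 1)/k, Ne(k, 0)), (pi*a/2, True))


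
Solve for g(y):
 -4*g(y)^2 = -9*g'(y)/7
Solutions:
 g(y) = -9/(C1 + 28*y)


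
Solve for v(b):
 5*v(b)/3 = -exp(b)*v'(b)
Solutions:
 v(b) = C1*exp(5*exp(-b)/3)


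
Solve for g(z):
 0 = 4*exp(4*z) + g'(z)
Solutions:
 g(z) = C1 - exp(4*z)


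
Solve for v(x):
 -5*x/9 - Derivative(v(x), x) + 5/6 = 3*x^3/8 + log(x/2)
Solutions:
 v(x) = C1 - 3*x^4/32 - 5*x^2/18 - x*log(x) + x*log(2) + 11*x/6


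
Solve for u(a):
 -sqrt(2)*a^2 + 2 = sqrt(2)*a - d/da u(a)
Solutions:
 u(a) = C1 + sqrt(2)*a^3/3 + sqrt(2)*a^2/2 - 2*a


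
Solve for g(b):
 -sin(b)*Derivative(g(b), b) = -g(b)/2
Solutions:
 g(b) = C1*(cos(b) - 1)^(1/4)/(cos(b) + 1)^(1/4)


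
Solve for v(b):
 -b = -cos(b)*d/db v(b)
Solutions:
 v(b) = C1 + Integral(b/cos(b), b)


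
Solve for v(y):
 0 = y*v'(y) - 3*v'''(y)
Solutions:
 v(y) = C1 + Integral(C2*airyai(3^(2/3)*y/3) + C3*airybi(3^(2/3)*y/3), y)


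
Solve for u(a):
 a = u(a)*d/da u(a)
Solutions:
 u(a) = -sqrt(C1 + a^2)
 u(a) = sqrt(C1 + a^2)


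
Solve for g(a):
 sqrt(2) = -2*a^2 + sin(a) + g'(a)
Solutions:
 g(a) = C1 + 2*a^3/3 + sqrt(2)*a + cos(a)


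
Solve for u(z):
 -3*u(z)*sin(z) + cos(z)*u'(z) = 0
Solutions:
 u(z) = C1/cos(z)^3


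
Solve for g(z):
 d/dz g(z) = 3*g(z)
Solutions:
 g(z) = C1*exp(3*z)


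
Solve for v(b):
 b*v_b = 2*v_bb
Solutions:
 v(b) = C1 + C2*erfi(b/2)


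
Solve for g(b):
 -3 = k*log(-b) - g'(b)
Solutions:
 g(b) = C1 + b*k*log(-b) + b*(3 - k)


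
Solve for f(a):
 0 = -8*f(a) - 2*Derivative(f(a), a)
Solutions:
 f(a) = C1*exp(-4*a)


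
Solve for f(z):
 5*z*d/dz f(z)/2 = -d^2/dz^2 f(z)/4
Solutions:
 f(z) = C1 + C2*erf(sqrt(5)*z)


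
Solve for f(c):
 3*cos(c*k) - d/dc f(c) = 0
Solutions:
 f(c) = C1 + 3*sin(c*k)/k


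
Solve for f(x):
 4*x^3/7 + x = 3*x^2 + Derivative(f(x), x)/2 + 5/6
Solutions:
 f(x) = C1 + 2*x^4/7 - 2*x^3 + x^2 - 5*x/3


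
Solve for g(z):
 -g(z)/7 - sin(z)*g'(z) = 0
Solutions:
 g(z) = C1*(cos(z) + 1)^(1/14)/(cos(z) - 1)^(1/14)


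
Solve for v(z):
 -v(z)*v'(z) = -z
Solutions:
 v(z) = -sqrt(C1 + z^2)
 v(z) = sqrt(C1 + z^2)


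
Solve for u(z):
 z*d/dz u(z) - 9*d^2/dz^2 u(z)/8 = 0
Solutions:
 u(z) = C1 + C2*erfi(2*z/3)


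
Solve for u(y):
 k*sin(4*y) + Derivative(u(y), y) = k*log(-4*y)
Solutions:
 u(y) = C1 + k*(y*log(-y) - y + 2*y*log(2) + cos(4*y)/4)


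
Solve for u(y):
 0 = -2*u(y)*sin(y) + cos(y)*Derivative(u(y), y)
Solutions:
 u(y) = C1/cos(y)^2


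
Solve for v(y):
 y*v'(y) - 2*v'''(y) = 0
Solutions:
 v(y) = C1 + Integral(C2*airyai(2^(2/3)*y/2) + C3*airybi(2^(2/3)*y/2), y)


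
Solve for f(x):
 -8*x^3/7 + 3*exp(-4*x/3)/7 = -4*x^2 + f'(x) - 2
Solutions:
 f(x) = C1 - 2*x^4/7 + 4*x^3/3 + 2*x - 9*exp(-4*x/3)/28


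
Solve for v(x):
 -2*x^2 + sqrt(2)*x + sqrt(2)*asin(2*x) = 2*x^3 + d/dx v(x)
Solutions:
 v(x) = C1 - x^4/2 - 2*x^3/3 + sqrt(2)*x^2/2 + sqrt(2)*(x*asin(2*x) + sqrt(1 - 4*x^2)/2)


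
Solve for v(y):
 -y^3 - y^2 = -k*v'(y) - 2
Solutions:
 v(y) = C1 + y^4/(4*k) + y^3/(3*k) - 2*y/k


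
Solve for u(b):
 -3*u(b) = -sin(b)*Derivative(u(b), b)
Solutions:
 u(b) = C1*(cos(b) - 1)^(3/2)/(cos(b) + 1)^(3/2)


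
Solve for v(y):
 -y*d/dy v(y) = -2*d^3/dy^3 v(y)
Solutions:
 v(y) = C1 + Integral(C2*airyai(2^(2/3)*y/2) + C3*airybi(2^(2/3)*y/2), y)


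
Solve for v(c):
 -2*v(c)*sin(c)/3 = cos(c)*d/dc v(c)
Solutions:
 v(c) = C1*cos(c)^(2/3)


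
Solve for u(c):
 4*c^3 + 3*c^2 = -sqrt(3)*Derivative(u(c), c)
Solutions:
 u(c) = C1 - sqrt(3)*c^4/3 - sqrt(3)*c^3/3


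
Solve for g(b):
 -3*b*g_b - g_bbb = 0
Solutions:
 g(b) = C1 + Integral(C2*airyai(-3^(1/3)*b) + C3*airybi(-3^(1/3)*b), b)


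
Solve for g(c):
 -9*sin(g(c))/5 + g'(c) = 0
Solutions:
 -9*c/5 + log(cos(g(c)) - 1)/2 - log(cos(g(c)) + 1)/2 = C1


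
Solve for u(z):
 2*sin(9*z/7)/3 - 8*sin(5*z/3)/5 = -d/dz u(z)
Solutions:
 u(z) = C1 + 14*cos(9*z/7)/27 - 24*cos(5*z/3)/25


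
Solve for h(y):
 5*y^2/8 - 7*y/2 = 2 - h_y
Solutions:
 h(y) = C1 - 5*y^3/24 + 7*y^2/4 + 2*y


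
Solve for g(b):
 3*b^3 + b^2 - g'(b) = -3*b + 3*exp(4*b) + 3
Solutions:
 g(b) = C1 + 3*b^4/4 + b^3/3 + 3*b^2/2 - 3*b - 3*exp(4*b)/4


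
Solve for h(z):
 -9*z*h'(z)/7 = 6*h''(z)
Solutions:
 h(z) = C1 + C2*erf(sqrt(21)*z/14)


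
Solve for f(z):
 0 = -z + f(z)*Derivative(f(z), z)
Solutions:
 f(z) = -sqrt(C1 + z^2)
 f(z) = sqrt(C1 + z^2)


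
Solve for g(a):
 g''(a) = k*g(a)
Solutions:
 g(a) = C1*exp(-a*sqrt(k)) + C2*exp(a*sqrt(k))


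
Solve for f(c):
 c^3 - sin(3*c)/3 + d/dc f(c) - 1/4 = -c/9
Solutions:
 f(c) = C1 - c^4/4 - c^2/18 + c/4 - cos(3*c)/9


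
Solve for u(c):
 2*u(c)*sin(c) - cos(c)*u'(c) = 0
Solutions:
 u(c) = C1/cos(c)^2


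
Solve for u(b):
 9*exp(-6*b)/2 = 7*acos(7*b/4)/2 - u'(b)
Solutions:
 u(b) = C1 + 7*b*acos(7*b/4)/2 - sqrt(16 - 49*b^2)/2 + 3*exp(-6*b)/4


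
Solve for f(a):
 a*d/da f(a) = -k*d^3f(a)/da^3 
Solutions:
 f(a) = C1 + Integral(C2*airyai(a*(-1/k)^(1/3)) + C3*airybi(a*(-1/k)^(1/3)), a)


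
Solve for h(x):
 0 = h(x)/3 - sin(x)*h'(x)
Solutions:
 h(x) = C1*(cos(x) - 1)^(1/6)/(cos(x) + 1)^(1/6)


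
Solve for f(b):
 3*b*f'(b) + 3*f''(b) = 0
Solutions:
 f(b) = C1 + C2*erf(sqrt(2)*b/2)


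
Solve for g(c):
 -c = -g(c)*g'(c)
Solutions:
 g(c) = -sqrt(C1 + c^2)
 g(c) = sqrt(C1 + c^2)


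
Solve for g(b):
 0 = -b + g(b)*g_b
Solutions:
 g(b) = -sqrt(C1 + b^2)
 g(b) = sqrt(C1 + b^2)


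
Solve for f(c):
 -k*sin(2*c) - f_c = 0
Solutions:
 f(c) = C1 + k*cos(2*c)/2


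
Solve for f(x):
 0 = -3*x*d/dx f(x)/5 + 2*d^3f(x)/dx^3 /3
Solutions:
 f(x) = C1 + Integral(C2*airyai(30^(2/3)*x/10) + C3*airybi(30^(2/3)*x/10), x)


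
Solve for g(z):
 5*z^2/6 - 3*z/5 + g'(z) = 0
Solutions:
 g(z) = C1 - 5*z^3/18 + 3*z^2/10


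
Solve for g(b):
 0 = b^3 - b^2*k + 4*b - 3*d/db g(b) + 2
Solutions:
 g(b) = C1 + b^4/12 - b^3*k/9 + 2*b^2/3 + 2*b/3


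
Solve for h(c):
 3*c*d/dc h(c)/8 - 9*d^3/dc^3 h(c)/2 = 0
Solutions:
 h(c) = C1 + Integral(C2*airyai(18^(1/3)*c/6) + C3*airybi(18^(1/3)*c/6), c)


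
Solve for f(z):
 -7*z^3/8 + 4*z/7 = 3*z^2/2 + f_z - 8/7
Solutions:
 f(z) = C1 - 7*z^4/32 - z^3/2 + 2*z^2/7 + 8*z/7


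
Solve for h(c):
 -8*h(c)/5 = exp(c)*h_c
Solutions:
 h(c) = C1*exp(8*exp(-c)/5)


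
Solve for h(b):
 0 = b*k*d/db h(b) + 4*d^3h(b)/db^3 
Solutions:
 h(b) = C1 + Integral(C2*airyai(2^(1/3)*b*(-k)^(1/3)/2) + C3*airybi(2^(1/3)*b*(-k)^(1/3)/2), b)


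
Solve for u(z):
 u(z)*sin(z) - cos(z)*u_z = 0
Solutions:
 u(z) = C1/cos(z)


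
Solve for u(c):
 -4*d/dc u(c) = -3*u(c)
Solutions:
 u(c) = C1*exp(3*c/4)


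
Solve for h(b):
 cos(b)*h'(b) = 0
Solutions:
 h(b) = C1


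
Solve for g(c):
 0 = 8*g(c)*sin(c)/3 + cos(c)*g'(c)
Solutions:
 g(c) = C1*cos(c)^(8/3)


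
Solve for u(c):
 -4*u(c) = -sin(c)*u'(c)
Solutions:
 u(c) = C1*(cos(c)^2 - 2*cos(c) + 1)/(cos(c)^2 + 2*cos(c) + 1)


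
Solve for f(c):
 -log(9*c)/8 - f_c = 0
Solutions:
 f(c) = C1 - c*log(c)/8 - c*log(3)/4 + c/8


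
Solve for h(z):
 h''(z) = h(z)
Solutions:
 h(z) = C1*exp(-z) + C2*exp(z)


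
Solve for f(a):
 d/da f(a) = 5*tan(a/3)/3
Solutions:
 f(a) = C1 - 5*log(cos(a/3))


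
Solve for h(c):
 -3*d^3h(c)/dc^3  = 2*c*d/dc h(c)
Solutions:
 h(c) = C1 + Integral(C2*airyai(-2^(1/3)*3^(2/3)*c/3) + C3*airybi(-2^(1/3)*3^(2/3)*c/3), c)


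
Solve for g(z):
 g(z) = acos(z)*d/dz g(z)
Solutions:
 g(z) = C1*exp(Integral(1/acos(z), z))


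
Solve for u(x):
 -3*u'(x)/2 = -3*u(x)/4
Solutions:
 u(x) = C1*exp(x/2)


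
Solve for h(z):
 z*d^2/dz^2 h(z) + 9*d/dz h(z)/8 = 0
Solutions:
 h(z) = C1 + C2/z^(1/8)


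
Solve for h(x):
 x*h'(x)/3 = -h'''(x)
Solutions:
 h(x) = C1 + Integral(C2*airyai(-3^(2/3)*x/3) + C3*airybi(-3^(2/3)*x/3), x)


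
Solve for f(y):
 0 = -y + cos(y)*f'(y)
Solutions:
 f(y) = C1 + Integral(y/cos(y), y)


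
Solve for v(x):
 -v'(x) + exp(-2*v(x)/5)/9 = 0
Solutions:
 v(x) = 5*log(-sqrt(C1 + x)) - 5*log(15) + 5*log(10)/2
 v(x) = 5*log(C1 + x)/2 - 5*log(15) + 5*log(10)/2


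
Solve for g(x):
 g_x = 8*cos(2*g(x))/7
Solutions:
 -8*x/7 - log(sin(2*g(x)) - 1)/4 + log(sin(2*g(x)) + 1)/4 = C1


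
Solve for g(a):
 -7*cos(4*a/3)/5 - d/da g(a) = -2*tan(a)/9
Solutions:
 g(a) = C1 - 2*log(cos(a))/9 - 21*sin(4*a/3)/20


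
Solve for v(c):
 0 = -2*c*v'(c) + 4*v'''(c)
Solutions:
 v(c) = C1 + Integral(C2*airyai(2^(2/3)*c/2) + C3*airybi(2^(2/3)*c/2), c)


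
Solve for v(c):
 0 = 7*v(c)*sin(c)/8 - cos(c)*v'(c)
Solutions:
 v(c) = C1/cos(c)^(7/8)


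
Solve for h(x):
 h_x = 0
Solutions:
 h(x) = C1


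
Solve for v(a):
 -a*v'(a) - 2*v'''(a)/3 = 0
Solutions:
 v(a) = C1 + Integral(C2*airyai(-2^(2/3)*3^(1/3)*a/2) + C3*airybi(-2^(2/3)*3^(1/3)*a/2), a)


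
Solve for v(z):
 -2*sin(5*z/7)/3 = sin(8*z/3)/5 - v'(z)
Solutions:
 v(z) = C1 - 14*cos(5*z/7)/15 - 3*cos(8*z/3)/40


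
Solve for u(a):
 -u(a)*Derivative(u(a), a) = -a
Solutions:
 u(a) = -sqrt(C1 + a^2)
 u(a) = sqrt(C1 + a^2)


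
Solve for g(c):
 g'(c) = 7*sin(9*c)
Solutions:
 g(c) = C1 - 7*cos(9*c)/9


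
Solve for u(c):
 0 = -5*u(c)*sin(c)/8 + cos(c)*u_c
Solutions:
 u(c) = C1/cos(c)^(5/8)


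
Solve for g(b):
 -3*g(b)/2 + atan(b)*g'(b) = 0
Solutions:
 g(b) = C1*exp(3*Integral(1/atan(b), b)/2)


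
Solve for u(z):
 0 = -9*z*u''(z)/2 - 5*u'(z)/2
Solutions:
 u(z) = C1 + C2*z^(4/9)


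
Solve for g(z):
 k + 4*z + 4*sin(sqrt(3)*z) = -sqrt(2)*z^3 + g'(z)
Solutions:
 g(z) = C1 + k*z + sqrt(2)*z^4/4 + 2*z^2 - 4*sqrt(3)*cos(sqrt(3)*z)/3


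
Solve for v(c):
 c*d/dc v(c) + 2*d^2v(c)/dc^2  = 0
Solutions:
 v(c) = C1 + C2*erf(c/2)


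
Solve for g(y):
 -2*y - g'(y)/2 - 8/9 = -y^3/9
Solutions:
 g(y) = C1 + y^4/18 - 2*y^2 - 16*y/9


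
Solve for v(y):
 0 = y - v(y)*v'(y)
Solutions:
 v(y) = -sqrt(C1 + y^2)
 v(y) = sqrt(C1 + y^2)


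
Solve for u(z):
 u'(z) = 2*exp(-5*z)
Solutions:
 u(z) = C1 - 2*exp(-5*z)/5


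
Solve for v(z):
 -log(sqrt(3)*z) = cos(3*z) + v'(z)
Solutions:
 v(z) = C1 - z*log(z) - z*log(3)/2 + z - sin(3*z)/3


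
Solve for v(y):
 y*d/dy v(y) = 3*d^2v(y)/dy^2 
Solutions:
 v(y) = C1 + C2*erfi(sqrt(6)*y/6)


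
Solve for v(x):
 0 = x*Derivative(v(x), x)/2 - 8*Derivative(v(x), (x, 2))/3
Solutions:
 v(x) = C1 + C2*erfi(sqrt(6)*x/8)


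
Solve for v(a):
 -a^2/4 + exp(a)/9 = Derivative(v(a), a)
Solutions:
 v(a) = C1 - a^3/12 + exp(a)/9


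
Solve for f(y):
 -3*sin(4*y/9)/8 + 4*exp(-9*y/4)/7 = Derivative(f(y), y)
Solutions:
 f(y) = C1 + 27*cos(4*y/9)/32 - 16*exp(-9*y/4)/63


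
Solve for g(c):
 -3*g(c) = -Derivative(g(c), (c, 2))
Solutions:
 g(c) = C1*exp(-sqrt(3)*c) + C2*exp(sqrt(3)*c)


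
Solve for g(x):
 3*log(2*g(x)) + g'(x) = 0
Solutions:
 Integral(1/(log(_y) + log(2)), (_y, g(x)))/3 = C1 - x


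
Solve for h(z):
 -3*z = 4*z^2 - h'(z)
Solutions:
 h(z) = C1 + 4*z^3/3 + 3*z^2/2


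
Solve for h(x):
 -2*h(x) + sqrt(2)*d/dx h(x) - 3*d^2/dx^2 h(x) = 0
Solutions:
 h(x) = (C1*sin(sqrt(22)*x/6) + C2*cos(sqrt(22)*x/6))*exp(sqrt(2)*x/6)


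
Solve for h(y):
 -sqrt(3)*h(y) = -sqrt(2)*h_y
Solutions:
 h(y) = C1*exp(sqrt(6)*y/2)
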